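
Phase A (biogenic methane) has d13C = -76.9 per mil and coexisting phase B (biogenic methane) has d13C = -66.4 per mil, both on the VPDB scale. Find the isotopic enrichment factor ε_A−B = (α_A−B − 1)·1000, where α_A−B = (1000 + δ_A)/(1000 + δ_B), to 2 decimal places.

-11.25 per mil

α_A−B = (1000 + -76.9) / (1000 + -66.4) = 923.1 / 933.6 = 0.988753
ε_A−B = (0.988753 − 1) × 1000 = -11.247 per mil
(The approximation ε ≈ δ_A − δ_B would give -10.5 per mil.)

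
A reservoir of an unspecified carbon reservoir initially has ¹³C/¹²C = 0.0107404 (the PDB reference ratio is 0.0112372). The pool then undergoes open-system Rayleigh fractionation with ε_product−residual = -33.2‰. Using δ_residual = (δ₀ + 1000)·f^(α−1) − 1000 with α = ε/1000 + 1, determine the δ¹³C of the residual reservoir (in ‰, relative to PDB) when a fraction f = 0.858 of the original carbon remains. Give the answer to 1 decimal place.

δ₀ = (0.0107404/0.0112372 − 1)×1000 = (0.955790 − 1)×1000 = -44.210‰
α − 1 = ε/1000 = -0.0332
f^(α−1) = 0.858^(-0.0332) = 1.005098
δ_res = (-44.210 + 1000) × 1.005098 − 1000 = 960.662 − 1000 = -39.34‰

-39.3‰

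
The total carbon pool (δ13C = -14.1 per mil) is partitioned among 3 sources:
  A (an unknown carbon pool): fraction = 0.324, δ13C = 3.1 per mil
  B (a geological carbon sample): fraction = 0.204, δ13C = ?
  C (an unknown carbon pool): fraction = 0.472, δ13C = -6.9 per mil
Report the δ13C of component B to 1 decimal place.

-58.1 per mil

Isotope mass balance: δ_bulk = Σ fᵢ·δᵢ.
-14.1 = 0.324×(3.1) + 0.204×δ_B + 0.472×(-6.9)
0.204·δ_B = -14.1 − (-2.252) = -11.848
δ_B = -11.848 / 0.204 = -58.08 per mil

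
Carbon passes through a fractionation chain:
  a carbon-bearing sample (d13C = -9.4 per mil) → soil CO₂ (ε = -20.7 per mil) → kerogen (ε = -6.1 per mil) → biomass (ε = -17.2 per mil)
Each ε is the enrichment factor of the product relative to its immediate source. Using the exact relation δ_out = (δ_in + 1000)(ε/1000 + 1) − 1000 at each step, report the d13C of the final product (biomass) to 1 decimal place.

-52.4 per mil

step 1: δ = (-9.40 + 1000)·(-20.7/1000 + 1) − 1000 = -29.91 per mil
step 2: δ = (-29.91 + 1000)·(-6.1/1000 + 1) − 1000 = -35.82 per mil
step 3: δ = (-35.82 + 1000)·(-17.2/1000 + 1) − 1000 = -52.41 per mil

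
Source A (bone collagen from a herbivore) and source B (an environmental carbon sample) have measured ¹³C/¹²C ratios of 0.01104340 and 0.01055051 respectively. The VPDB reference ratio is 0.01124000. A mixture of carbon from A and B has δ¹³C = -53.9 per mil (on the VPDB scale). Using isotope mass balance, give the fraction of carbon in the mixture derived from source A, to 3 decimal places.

0.170

δ_A = (0.01104340/0.01124000 − 1)×1000 = (0.982509 − 1)×1000 = -17.491 per mil
δ_B = (0.01055051/0.01124000 − 1)×1000 = (0.938657 − 1)×1000 = -61.343 per mil
f_A = (δ_mix − δ_B)/(δ_A − δ_B) = (-53.9 − (-61.343))/(-17.491 − (-61.343))
f_A = 7.443 / 43.851 = 0.1697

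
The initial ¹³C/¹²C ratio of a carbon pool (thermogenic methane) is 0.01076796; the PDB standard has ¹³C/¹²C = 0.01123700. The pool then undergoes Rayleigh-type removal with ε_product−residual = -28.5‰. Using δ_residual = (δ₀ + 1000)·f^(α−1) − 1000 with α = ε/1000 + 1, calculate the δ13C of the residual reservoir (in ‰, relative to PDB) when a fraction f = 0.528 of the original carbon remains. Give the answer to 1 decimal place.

δ₀ = (0.01076796/0.01123700 − 1)×1000 = (0.958259 − 1)×1000 = -41.741‰
α − 1 = ε/1000 = -0.0285
f^(α−1) = 0.528^(-0.0285) = 1.018368
δ_res = (-41.741 + 1000) × 1.018368 − 1000 = 975.861 − 1000 = -24.14‰

-24.1‰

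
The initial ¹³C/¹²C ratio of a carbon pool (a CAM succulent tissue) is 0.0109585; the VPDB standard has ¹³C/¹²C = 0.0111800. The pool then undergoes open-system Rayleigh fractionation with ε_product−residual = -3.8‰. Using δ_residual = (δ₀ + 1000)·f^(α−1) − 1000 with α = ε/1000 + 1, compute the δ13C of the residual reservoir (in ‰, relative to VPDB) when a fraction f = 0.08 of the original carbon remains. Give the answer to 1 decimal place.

δ₀ = (0.0109585/0.0111800 − 1)×1000 = (0.980188 − 1)×1000 = -19.812‰
α − 1 = ε/1000 = -0.0038
f^(α−1) = 0.08^(-0.0038) = 1.009644
δ_res = (-19.812 + 1000) × 1.009644 − 1000 = 989.641 − 1000 = -10.36‰

-10.4‰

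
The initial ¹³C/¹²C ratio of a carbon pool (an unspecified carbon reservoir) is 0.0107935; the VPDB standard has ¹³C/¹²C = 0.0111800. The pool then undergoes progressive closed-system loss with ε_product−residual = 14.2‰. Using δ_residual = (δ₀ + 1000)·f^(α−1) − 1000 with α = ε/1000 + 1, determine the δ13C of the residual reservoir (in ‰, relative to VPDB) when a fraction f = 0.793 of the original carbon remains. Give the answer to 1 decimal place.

-37.7‰

δ₀ = (0.0107935/0.0111800 − 1)×1000 = (0.965429 − 1)×1000 = -34.571‰
α − 1 = ε/1000 = 0.0142
f^(α−1) = 0.793^(0.0142) = 0.996712
δ_res = (-34.571 + 1000) × 0.996712 − 1000 = 962.255 − 1000 = -37.75‰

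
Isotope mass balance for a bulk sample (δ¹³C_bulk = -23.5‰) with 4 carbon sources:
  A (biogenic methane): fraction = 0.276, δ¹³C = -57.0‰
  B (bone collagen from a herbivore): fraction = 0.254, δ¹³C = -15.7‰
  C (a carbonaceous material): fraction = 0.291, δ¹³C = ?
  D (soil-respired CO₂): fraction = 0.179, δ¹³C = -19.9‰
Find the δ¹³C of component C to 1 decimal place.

-0.7‰

Isotope mass balance: δ_bulk = Σ fᵢ·δᵢ.
-23.5 = 0.276×(-57.0) + 0.254×(-15.7) + 0.291×δ_C + 0.179×(-19.9)
0.291·δ_C = -23.5 − (-23.282) = -0.218
δ_C = -0.218 / 0.291 = -0.75‰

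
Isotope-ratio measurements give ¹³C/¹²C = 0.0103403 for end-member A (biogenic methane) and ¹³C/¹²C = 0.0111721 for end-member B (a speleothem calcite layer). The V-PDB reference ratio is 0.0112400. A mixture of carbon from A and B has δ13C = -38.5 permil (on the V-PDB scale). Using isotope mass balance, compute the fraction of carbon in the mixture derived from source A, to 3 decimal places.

0.439

δ_A = (0.0103403/0.0112400 − 1)×1000 = (0.919956 − 1)×1000 = -80.044 permil
δ_B = (0.0111721/0.0112400 − 1)×1000 = (0.993959 − 1)×1000 = -6.041 permil
f_A = (δ_mix − δ_B)/(δ_A − δ_B) = (-38.5 − (-6.041))/(-80.044 − (-6.041))
f_A = -32.459 / -74.004 = 0.4386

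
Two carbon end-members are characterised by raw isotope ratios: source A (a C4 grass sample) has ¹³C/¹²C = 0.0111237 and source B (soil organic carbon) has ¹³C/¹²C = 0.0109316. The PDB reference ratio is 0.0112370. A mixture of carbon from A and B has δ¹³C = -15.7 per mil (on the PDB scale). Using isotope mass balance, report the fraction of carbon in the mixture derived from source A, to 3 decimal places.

δ_A = (0.0111237/0.0112370 − 1)×1000 = (0.989917 − 1)×1000 = -10.083 per mil
δ_B = (0.0109316/0.0112370 − 1)×1000 = (0.972822 − 1)×1000 = -27.178 per mil
f_A = (δ_mix − δ_B)/(δ_A − δ_B) = (-15.7 − (-27.178))/(-10.083 − (-27.178))
f_A = 11.478 / 17.095 = 0.6714

0.671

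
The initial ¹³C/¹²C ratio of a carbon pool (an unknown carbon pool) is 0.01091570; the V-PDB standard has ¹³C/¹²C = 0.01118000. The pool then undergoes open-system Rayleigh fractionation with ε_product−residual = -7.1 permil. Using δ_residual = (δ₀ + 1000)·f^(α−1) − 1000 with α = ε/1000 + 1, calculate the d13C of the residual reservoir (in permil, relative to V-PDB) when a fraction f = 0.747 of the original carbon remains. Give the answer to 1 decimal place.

-21.6 permil

δ₀ = (0.01091570/0.01118000 − 1)×1000 = (0.976360 − 1)×1000 = -23.640 permil
α − 1 = ε/1000 = -0.0071
f^(α−1) = 0.747^(-0.0071) = 1.002073
δ_res = (-23.640 + 1000) × 1.002073 − 1000 = 978.384 − 1000 = -21.62 permil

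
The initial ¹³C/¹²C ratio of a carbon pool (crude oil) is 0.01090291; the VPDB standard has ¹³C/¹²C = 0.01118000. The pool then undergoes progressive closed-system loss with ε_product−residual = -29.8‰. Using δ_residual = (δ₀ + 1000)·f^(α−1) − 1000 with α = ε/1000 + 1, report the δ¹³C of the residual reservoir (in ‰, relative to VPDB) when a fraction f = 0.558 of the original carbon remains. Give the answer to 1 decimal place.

δ₀ = (0.01090291/0.01118000 − 1)×1000 = (0.975216 − 1)×1000 = -24.784‰
α − 1 = ε/1000 = -0.0298
f^(α−1) = 0.558^(-0.0298) = 1.017537
δ_res = (-24.784 + 1000) × 1.017537 − 1000 = 992.318 − 1000 = -7.68‰

-7.7‰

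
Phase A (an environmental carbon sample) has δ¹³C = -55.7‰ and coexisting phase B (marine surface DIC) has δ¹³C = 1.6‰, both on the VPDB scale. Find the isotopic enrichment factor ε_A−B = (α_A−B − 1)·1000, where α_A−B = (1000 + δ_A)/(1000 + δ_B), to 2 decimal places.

-57.21‰

α_A−B = (1000 + -55.7) / (1000 + 1.6) = 944.3 / 1001.6 = 0.942792
ε_A−B = (0.942792 − 1) × 1000 = -57.208‰
(The approximation ε ≈ δ_A − δ_B would give -57.3‰.)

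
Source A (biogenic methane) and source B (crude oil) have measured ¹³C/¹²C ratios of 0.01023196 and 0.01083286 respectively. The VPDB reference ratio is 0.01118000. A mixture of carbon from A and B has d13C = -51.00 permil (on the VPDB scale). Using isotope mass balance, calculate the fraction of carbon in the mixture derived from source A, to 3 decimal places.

δ_A = (0.01023196/0.01118000 − 1)×1000 = (0.915202 − 1)×1000 = -84.798 permil
δ_B = (0.01083286/0.01118000 − 1)×1000 = (0.968950 − 1)×1000 = -31.050 permil
f_A = (δ_mix − δ_B)/(δ_A − δ_B) = (-51.00 − (-31.050))/(-84.798 − (-31.050))
f_A = -19.950 / -53.748 = 0.3712

0.371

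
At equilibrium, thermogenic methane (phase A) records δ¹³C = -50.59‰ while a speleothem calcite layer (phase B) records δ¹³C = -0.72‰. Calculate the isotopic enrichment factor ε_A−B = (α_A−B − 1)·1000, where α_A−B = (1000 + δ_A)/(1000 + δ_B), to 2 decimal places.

α_A−B = (1000 + -50.59) / (1000 + -0.72) = 949.41 / 999.28 = 0.950094
ε_A−B = (0.950094 − 1) × 1000 = -49.906‰
(The approximation ε ≈ δ_A − δ_B would give -49.87‰.)

-49.91‰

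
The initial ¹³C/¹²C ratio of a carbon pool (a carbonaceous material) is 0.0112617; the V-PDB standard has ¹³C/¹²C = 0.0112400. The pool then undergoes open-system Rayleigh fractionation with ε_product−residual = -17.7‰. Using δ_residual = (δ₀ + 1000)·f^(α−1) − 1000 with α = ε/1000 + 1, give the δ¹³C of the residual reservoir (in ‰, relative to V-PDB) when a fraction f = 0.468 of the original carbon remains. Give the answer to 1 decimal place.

15.5‰

δ₀ = (0.0112617/0.0112400 − 1)×1000 = (1.001931 − 1)×1000 = 1.931‰
α − 1 = ε/1000 = -0.0177
f^(α−1) = 0.468^(-0.0177) = 1.013530
δ_res = (1.931 + 1000) × 1.013530 − 1000 = 1015.487 − 1000 = 15.49‰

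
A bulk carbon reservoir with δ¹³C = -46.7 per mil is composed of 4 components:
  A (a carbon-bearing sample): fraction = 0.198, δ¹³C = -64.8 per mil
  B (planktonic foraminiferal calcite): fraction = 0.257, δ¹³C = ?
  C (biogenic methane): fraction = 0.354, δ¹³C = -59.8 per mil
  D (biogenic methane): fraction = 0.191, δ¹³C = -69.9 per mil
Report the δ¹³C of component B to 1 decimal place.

Isotope mass balance: δ_bulk = Σ fᵢ·δᵢ.
-46.7 = 0.198×(-64.8) + 0.257×δ_B + 0.354×(-59.8) + 0.191×(-69.9)
0.257·δ_B = -46.7 − (-47.350) = 0.650
δ_B = 0.650 / 0.257 = 2.53 per mil

2.5 per mil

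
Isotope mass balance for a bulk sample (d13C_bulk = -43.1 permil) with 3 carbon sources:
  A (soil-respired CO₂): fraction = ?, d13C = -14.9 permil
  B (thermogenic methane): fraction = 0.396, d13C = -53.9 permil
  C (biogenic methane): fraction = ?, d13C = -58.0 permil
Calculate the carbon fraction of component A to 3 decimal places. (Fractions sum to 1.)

Let f_A and f_C be the unknown fractions; fractions sum to 1 so f_A + f_C = 0.604.
Mass balance: Σ fᵢ·δᵢ = δ_bulk ⇒ f_A·(-14.9) + f_C·(-58.0) = -43.1 − (-21.344) = -21.756
Substitute f_C = 0.604 − f_A:
f_A·(-14.9 − -58.0) = -21.756 − 0.604×(-58.0) = 13.276
f_A = 13.276 / 43.1 = 0.3080

0.308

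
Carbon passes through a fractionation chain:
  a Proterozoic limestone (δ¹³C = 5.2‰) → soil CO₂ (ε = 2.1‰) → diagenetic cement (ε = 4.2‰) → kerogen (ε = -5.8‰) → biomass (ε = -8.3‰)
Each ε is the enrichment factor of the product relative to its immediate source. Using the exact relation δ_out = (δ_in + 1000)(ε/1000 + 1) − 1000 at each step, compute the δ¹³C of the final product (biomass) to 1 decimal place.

step 1: δ = (5.20 + 1000)·(2.1/1000 + 1) − 1000 = 7.31‰
step 2: δ = (7.31 + 1000)·(4.2/1000 + 1) − 1000 = 11.54‰
step 3: δ = (11.54 + 1000)·(-5.8/1000 + 1) − 1000 = 5.67‰
step 4: δ = (5.67 + 1000)·(-8.3/1000 + 1) − 1000 = -2.67‰

-2.7‰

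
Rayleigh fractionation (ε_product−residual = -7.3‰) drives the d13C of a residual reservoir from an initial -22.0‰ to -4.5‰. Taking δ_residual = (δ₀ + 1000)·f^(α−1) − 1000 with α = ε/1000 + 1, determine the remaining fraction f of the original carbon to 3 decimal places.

0.088

α − 1 = ε/1000 = -0.0073
(δ_res + 1000)/(δ₀ + 1000) = (-4.5 + 1000)/(-22.0 + 1000) = 995.5/978.0 = 1.017894
f = 1.017894^(1/-0.0073) = exp(ln(1.017894)/-0.0073) = exp(0.01774/-0.0073)
f = exp(-2.4295) = 0.0881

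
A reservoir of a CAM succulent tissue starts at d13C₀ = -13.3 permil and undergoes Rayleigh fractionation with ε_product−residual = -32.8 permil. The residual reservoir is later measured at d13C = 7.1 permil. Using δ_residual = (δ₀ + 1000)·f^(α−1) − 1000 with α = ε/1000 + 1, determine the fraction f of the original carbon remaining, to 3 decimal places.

α − 1 = ε/1000 = -0.0328
(δ_res + 1000)/(δ₀ + 1000) = (7.1 + 1000)/(-13.3 + 1000) = 1007.1/986.7 = 1.020675
f = 1.020675^(1/-0.0328) = exp(ln(1.020675)/-0.0328) = exp(0.02046/-0.0328)
f = exp(-0.6239) = 0.5358

0.536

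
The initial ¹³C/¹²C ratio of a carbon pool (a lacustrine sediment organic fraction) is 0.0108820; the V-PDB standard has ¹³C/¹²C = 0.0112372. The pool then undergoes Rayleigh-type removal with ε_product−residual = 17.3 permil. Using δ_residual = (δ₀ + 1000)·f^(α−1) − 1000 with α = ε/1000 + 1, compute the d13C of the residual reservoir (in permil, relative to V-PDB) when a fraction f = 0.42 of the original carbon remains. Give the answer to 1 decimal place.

δ₀ = (0.0108820/0.0112372 − 1)×1000 = (0.968391 − 1)×1000 = -31.609 permil
α − 1 = ε/1000 = 0.0173
f^(α−1) = 0.42^(0.0173) = 0.985104
δ_res = (-31.609 + 1000) × 0.985104 − 1000 = 953.966 − 1000 = -46.03 permil

-46.0 permil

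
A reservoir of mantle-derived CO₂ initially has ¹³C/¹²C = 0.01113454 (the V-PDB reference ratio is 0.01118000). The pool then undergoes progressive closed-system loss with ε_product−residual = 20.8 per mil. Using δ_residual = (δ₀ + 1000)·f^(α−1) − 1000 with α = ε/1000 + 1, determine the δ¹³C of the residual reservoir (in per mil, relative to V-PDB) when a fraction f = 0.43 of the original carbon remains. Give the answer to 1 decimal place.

δ₀ = (0.01113454/0.01118000 − 1)×1000 = (0.995934 − 1)×1000 = -4.066 per mil
α − 1 = ε/1000 = 0.0208
f^(α−1) = 0.43^(0.0208) = 0.982599
δ_res = (-4.066 + 1000) × 0.982599 − 1000 = 978.603 − 1000 = -21.40 per mil

-21.4 per mil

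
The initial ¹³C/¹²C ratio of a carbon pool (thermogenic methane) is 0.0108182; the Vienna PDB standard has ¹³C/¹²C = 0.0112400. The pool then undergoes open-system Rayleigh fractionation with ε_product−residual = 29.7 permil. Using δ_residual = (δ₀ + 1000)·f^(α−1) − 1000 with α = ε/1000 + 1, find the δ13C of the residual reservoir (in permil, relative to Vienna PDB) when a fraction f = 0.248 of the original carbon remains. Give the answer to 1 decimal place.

-76.6 permil

δ₀ = (0.0108182/0.0112400 − 1)×1000 = (0.962473 − 1)×1000 = -37.527 permil
α − 1 = ε/1000 = 0.0297
f^(α−1) = 0.248^(0.0297) = 0.959434
δ_res = (-37.527 + 1000) × 0.959434 − 1000 = 923.430 − 1000 = -76.57 permil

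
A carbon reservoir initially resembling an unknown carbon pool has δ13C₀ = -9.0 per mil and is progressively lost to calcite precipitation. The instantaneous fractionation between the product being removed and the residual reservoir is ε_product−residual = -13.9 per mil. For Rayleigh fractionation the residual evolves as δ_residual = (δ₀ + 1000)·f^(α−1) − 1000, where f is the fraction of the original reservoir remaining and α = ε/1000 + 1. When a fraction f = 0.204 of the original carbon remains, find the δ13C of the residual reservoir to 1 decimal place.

Rayleigh residual: δ_res = (δ₀ + 1000)·f^(α−1) − 1000
α = ε/1000 + 1 = 0.98610, so α − 1 = -0.01390
f^(α−1) = 0.204^(-0.01390) = 1.022342
δ_res = (-9.0 + 1000) × 1.022342 − 1000 = 1013.141 − 1000 = 13.14 per mil

13.1 per mil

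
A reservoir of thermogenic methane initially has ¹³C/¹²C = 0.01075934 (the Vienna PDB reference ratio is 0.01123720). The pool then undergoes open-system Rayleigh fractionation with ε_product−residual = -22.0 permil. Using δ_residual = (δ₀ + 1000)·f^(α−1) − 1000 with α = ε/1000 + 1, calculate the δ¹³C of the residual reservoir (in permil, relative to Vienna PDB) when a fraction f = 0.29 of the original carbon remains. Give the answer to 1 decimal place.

δ₀ = (0.01075934/0.01123720 − 1)×1000 = (0.957475 − 1)×1000 = -42.525 permil
α − 1 = ε/1000 = -0.0220
f^(α−1) = 0.29^(-0.0220) = 1.027607
δ_res = (-42.525 + 1000) × 1.027607 − 1000 = 983.909 − 1000 = -16.09 permil

-16.1 permil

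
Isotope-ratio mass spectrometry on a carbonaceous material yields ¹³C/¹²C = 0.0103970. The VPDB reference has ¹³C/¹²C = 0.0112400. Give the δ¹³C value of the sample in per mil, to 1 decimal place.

δ¹³C = (R_sample / R_standard − 1) × 1000
R_sample / R_standard = 0.0103970 / 0.0112400 = 0.925000
δ¹³C = (0.925000 − 1) × 1000 = -75.00 per mil

-75.0 per mil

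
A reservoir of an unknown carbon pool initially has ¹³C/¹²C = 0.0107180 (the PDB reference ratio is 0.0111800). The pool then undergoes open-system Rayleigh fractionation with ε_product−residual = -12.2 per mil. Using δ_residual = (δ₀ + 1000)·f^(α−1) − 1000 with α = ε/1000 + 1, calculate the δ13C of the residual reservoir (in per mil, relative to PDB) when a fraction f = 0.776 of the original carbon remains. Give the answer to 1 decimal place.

δ₀ = (0.0107180/0.0111800 − 1)×1000 = (0.958676 − 1)×1000 = -41.324 per mil
α − 1 = ε/1000 = -0.0122
f^(α−1) = 0.776^(-0.0122) = 1.003099
δ_res = (-41.324 + 1000) × 1.003099 − 1000 = 961.647 − 1000 = -38.35 per mil

-38.4 per mil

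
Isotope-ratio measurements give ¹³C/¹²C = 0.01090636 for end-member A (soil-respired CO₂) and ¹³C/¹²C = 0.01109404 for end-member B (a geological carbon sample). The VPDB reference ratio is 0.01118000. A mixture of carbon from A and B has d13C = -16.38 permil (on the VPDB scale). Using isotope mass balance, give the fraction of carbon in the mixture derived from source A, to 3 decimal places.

0.518

δ_A = (0.01090636/0.01118000 − 1)×1000 = (0.975524 − 1)×1000 = -24.476 permil
δ_B = (0.01109404/0.01118000 − 1)×1000 = (0.992311 − 1)×1000 = -7.689 permil
f_A = (δ_mix − δ_B)/(δ_A − δ_B) = (-16.38 − (-7.689))/(-24.476 − (-7.689))
f_A = -8.691 / -16.787 = 0.5177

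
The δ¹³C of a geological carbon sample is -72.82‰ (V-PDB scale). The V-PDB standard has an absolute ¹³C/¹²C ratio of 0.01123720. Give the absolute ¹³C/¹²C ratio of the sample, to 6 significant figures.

R_sample = R_standard × (δ¹³C/1000 + 1)
R_sample = 0.01123720 × (-72.82/1000 + 1) = 0.01123720 × 0.927180
R_sample = 0.0104189

0.0104189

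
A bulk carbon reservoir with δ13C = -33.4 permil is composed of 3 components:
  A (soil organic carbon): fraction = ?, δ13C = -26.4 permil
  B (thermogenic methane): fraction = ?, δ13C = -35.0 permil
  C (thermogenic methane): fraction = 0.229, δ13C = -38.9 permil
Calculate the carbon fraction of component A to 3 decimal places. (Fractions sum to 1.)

0.290

Let f_A and f_B be the unknown fractions; fractions sum to 1 so f_A + f_B = 0.771.
Mass balance: Σ fᵢ·δᵢ = δ_bulk ⇒ f_A·(-26.4) + f_B·(-35.0) = -33.4 − (-8.908) = -24.492
Substitute f_B = 0.771 − f_A:
f_A·(-26.4 − -35.0) = -24.492 − 0.771×(-35.0) = 2.493
f_A = 2.493 / 8.6 = 0.2899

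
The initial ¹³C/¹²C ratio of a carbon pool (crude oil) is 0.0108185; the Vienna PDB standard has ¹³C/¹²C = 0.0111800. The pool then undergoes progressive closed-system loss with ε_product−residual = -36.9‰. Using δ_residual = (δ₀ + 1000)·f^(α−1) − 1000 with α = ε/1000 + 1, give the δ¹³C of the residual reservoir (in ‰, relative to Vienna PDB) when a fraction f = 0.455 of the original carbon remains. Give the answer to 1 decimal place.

δ₀ = (0.0108185/0.0111800 − 1)×1000 = (0.967665 − 1)×1000 = -32.335‰
α − 1 = ε/1000 = -0.0369
f^(α−1) = 0.455^(-0.0369) = 1.029483
δ_res = (-32.335 + 1000) × 1.029483 − 1000 = 996.196 − 1000 = -3.80‰

-3.8‰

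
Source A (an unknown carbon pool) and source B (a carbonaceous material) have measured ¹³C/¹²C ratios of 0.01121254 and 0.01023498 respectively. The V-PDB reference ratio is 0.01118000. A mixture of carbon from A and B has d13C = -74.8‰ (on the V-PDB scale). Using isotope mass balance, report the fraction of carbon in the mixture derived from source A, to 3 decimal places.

δ_A = (0.01121254/0.01118000 − 1)×1000 = (1.002911 − 1)×1000 = 2.911‰
δ_B = (0.01023498/0.01118000 − 1)×1000 = (0.915472 − 1)×1000 = -84.528‰
f_A = (δ_mix − δ_B)/(δ_A − δ_B) = (-74.8 − (-84.528))/(2.911 − (-84.528))
f_A = 9.728 / 87.438 = 0.1113

0.111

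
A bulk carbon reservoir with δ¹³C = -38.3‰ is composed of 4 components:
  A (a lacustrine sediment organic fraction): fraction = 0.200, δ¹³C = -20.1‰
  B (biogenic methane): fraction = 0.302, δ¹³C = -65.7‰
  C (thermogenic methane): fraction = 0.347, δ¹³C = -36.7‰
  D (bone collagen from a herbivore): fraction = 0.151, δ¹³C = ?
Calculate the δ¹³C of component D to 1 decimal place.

-11.3‰

Isotope mass balance: δ_bulk = Σ fᵢ·δᵢ.
-38.3 = 0.200×(-20.1) + 0.302×(-65.7) + 0.347×(-36.7) + 0.151×δ_D
0.151·δ_D = -38.3 − (-36.596) = -1.704
δ_D = -1.704 / 0.151 = -11.28‰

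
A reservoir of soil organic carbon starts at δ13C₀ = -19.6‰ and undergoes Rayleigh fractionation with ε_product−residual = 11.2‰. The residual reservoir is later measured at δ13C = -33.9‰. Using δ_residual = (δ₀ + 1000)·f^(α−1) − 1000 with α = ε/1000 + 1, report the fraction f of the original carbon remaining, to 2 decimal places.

0.27

α − 1 = ε/1000 = 0.0112
(δ_res + 1000)/(δ₀ + 1000) = (-33.9 + 1000)/(-19.6 + 1000) = 966.1/980.4 = 0.985414
f = 0.985414^(1/0.0112) = exp(ln(0.985414)/0.0112) = exp(-0.01469/0.0112)
f = exp(-1.3119) = 0.2693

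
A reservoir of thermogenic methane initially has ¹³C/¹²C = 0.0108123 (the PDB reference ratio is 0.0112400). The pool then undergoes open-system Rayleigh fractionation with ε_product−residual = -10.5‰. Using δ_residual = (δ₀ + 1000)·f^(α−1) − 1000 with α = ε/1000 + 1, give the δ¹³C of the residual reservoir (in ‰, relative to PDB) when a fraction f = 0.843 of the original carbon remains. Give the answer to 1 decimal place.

-36.3‰

δ₀ = (0.0108123/0.0112400 − 1)×1000 = (0.961948 − 1)×1000 = -38.052‰
α − 1 = ε/1000 = -0.0105
f^(α−1) = 0.843^(-0.0105) = 1.001795
δ_res = (-38.052 + 1000) × 1.001795 − 1000 = 963.675 − 1000 = -36.33‰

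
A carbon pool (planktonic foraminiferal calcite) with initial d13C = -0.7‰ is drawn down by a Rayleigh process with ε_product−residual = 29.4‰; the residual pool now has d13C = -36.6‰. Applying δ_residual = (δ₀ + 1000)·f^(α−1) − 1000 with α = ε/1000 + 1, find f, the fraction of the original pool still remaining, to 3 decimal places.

0.288

α − 1 = ε/1000 = 0.0294
(δ_res + 1000)/(δ₀ + 1000) = (-36.6 + 1000)/(-0.7 + 1000) = 963.4/999.3 = 0.964075
f = 0.964075^(1/0.0294) = exp(ln(0.964075)/0.0294) = exp(-0.03659/0.0294)
f = exp(-1.2444) = 0.2881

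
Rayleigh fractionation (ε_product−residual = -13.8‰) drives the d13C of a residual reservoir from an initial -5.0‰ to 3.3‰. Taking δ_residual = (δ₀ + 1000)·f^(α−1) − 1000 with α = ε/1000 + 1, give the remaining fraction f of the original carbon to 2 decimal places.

α − 1 = ε/1000 = -0.0138
(δ_res + 1000)/(δ₀ + 1000) = (3.3 + 1000)/(-5.0 + 1000) = 1003.3/995.0 = 1.008342
f = 1.008342^(1/-0.0138) = exp(ln(1.008342)/-0.0138) = exp(0.00831/-0.0138)
f = exp(-0.6020) = 0.5477

0.55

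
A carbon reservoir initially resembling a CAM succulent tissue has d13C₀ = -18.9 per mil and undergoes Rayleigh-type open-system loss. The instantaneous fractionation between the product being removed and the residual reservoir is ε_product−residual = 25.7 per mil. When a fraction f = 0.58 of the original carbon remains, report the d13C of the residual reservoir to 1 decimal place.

Rayleigh residual: δ_res = (δ₀ + 1000)·f^(α−1) − 1000
α = ε/1000 + 1 = 1.02570, so α − 1 = 0.02570
f^(α−1) = 0.58^(0.02570) = 0.986098
δ_res = (-18.9 + 1000) × 0.986098 − 1000 = 967.461 − 1000 = -32.54 per mil

-32.5 per mil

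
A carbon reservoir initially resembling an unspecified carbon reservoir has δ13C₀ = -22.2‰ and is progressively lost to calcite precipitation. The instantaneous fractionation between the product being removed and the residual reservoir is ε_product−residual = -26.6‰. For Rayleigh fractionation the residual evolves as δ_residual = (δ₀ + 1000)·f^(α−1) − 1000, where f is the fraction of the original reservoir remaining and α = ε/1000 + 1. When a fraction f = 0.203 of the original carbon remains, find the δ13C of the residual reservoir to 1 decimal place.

Rayleigh residual: δ_res = (δ₀ + 1000)·f^(α−1) − 1000
α = ε/1000 + 1 = 0.97340, so α − 1 = -0.02660
f^(α−1) = 0.203^(-0.02660) = 1.043327
δ_res = (-22.2 + 1000) × 1.043327 − 1000 = 1020.166 − 1000 = 20.17‰

20.2‰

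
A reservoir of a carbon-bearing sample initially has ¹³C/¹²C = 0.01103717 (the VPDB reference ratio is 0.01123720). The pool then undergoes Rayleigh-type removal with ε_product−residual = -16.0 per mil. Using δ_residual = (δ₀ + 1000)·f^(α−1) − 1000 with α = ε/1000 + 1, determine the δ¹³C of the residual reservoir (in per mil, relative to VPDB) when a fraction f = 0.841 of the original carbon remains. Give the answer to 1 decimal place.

-15.1 per mil

δ₀ = (0.01103717/0.01123720 − 1)×1000 = (0.982199 − 1)×1000 = -17.801 per mil
α − 1 = ε/1000 = -0.0160
f^(α−1) = 0.841^(-0.0160) = 1.002774
δ_res = (-17.801 + 1000) × 1.002774 − 1000 = 984.924 − 1000 = -15.08 per mil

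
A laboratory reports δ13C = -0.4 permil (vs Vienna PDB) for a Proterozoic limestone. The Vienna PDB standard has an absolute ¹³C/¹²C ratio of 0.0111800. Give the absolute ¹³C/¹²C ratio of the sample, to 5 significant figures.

R_sample = R_standard × (δ13C/1000 + 1)
R_sample = 0.0111800 × (-0.4/1000 + 1) = 0.0111800 × 0.999600
R_sample = 0.0111755

0.011176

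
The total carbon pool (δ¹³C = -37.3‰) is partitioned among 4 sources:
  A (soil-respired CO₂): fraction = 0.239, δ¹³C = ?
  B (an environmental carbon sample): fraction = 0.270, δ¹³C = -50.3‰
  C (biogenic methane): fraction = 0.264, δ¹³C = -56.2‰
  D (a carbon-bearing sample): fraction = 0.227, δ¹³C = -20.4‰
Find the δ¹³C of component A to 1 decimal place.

Isotope mass balance: δ_bulk = Σ fᵢ·δᵢ.
-37.3 = 0.239×δ_A + 0.270×(-50.3) + 0.264×(-56.2) + 0.227×(-20.4)
0.239·δ_A = -37.3 − (-33.049) = -4.251
δ_A = -4.251 / 0.239 = -17.79‰

-17.8‰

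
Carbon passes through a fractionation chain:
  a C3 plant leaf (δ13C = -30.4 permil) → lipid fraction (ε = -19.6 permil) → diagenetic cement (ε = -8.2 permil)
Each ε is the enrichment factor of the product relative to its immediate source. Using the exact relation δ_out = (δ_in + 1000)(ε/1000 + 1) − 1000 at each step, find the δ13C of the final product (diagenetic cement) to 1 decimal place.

-57.2 permil

step 1: δ = (-30.40 + 1000)·(-19.6/1000 + 1) − 1000 = -49.40 permil
step 2: δ = (-49.40 + 1000)·(-8.2/1000 + 1) − 1000 = -57.20 permil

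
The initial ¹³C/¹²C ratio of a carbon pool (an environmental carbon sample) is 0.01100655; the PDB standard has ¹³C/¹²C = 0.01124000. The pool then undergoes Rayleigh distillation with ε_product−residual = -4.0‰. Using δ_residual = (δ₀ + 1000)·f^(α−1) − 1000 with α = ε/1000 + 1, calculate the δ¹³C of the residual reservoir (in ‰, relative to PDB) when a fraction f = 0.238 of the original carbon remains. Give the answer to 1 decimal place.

-15.1‰

δ₀ = (0.01100655/0.01124000 − 1)×1000 = (0.979230 − 1)×1000 = -20.770‰
α − 1 = ε/1000 = -0.0040
f^(α−1) = 0.238^(-0.0040) = 1.005758
δ_res = (-20.770 + 1000) × 1.005758 − 1000 = 984.869 − 1000 = -15.13‰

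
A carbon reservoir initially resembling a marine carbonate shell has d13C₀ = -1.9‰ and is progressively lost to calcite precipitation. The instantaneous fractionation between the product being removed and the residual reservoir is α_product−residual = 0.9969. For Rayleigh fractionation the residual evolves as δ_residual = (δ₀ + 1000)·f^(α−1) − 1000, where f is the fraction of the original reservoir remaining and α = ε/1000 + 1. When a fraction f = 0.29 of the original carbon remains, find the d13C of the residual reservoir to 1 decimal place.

Rayleigh residual: δ_res = (δ₀ + 1000)·f^(α−1) − 1000
α − 1 = -0.00310
f^(α−1) = 0.29^(-0.00310) = 1.003845
δ_res = (-1.9 + 1000) × 1.003845 − 1000 = 1001.937 − 1000 = 1.94‰

1.9‰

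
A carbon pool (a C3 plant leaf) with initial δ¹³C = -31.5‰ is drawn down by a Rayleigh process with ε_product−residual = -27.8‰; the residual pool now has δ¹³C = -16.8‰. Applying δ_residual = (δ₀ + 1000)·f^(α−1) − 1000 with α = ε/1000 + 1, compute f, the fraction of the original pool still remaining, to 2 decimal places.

0.58

α − 1 = ε/1000 = -0.0278
(δ_res + 1000)/(δ₀ + 1000) = (-16.8 + 1000)/(-31.5 + 1000) = 983.2/968.5 = 1.015178
f = 1.015178^(1/-0.0278) = exp(ln(1.015178)/-0.0278) = exp(0.01506/-0.0278)
f = exp(-0.5419) = 0.5817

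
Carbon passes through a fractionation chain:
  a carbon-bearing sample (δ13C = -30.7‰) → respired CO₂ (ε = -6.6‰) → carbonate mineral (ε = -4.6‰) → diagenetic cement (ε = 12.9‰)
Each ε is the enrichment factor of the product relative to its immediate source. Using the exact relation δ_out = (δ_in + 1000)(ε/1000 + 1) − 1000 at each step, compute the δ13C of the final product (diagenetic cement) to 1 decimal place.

-29.2‰

step 1: δ = (-30.70 + 1000)·(-6.6/1000 + 1) − 1000 = -37.10‰
step 2: δ = (-37.10 + 1000)·(-4.6/1000 + 1) − 1000 = -41.53‰
step 3: δ = (-41.53 + 1000)·(12.9/1000 + 1) − 1000 = -29.16‰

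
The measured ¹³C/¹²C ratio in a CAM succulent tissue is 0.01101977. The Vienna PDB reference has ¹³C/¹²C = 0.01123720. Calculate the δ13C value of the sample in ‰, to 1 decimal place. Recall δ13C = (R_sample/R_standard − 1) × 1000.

δ13C = (R_sample / R_standard − 1) × 1000
R_sample / R_standard = 0.01101977 / 0.01123720 = 0.980651
δ13C = (0.980651 − 1) × 1000 = -19.35‰

-19.3‰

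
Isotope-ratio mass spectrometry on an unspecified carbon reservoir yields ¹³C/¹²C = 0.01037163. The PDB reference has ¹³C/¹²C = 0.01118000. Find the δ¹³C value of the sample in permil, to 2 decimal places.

δ¹³C = (R_sample / R_standard − 1) × 1000
R_sample / R_standard = 0.01037163 / 0.01118000 = 0.927695
δ¹³C = (0.927695 − 1) × 1000 = -72.305 permil

-72.31 permil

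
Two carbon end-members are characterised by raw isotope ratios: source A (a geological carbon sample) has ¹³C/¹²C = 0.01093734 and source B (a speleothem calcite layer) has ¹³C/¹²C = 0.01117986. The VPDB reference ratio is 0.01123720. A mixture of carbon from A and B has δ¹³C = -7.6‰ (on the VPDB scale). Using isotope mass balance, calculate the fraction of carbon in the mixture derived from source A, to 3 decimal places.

δ_A = (0.01093734/0.01123720 − 1)×1000 = (0.973315 − 1)×1000 = -26.685‰
δ_B = (0.01117986/0.01123720 − 1)×1000 = (0.994897 − 1)×1000 = -5.103‰
f_A = (δ_mix − δ_B)/(δ_A − δ_B) = (-7.6 − (-5.103))/(-26.685 − (-5.103))
f_A = -2.497 / -21.582 = 0.1157

0.116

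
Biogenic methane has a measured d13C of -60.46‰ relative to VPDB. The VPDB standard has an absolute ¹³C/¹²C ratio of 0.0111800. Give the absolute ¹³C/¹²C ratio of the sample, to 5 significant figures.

0.010504

R_sample = R_standard × (d13C/1000 + 1)
R_sample = 0.0111800 × (-60.46/1000 + 1) = 0.0111800 × 0.939540
R_sample = 0.0105041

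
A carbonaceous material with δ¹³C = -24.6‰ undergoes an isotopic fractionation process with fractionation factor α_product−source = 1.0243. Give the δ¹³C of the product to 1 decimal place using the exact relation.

δ_product = (δ_source + 1000)·α − 1000
δ_product = (-24.6 + 1000) × 1.0243 − 1000
δ_product = 999.102 − 1000 = -0.90‰

-0.9‰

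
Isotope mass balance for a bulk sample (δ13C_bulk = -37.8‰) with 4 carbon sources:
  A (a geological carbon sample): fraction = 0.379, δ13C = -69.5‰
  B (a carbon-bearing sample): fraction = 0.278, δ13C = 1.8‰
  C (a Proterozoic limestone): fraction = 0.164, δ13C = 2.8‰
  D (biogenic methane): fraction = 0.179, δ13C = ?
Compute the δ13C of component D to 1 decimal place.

Isotope mass balance: δ_bulk = Σ fᵢ·δᵢ.
-37.8 = 0.379×(-69.5) + 0.278×(1.8) + 0.164×(2.8) + 0.179×δ_D
0.179·δ_D = -37.8 − (-25.381) = -12.419
δ_D = -12.419 / 0.179 = -69.38‰

-69.4‰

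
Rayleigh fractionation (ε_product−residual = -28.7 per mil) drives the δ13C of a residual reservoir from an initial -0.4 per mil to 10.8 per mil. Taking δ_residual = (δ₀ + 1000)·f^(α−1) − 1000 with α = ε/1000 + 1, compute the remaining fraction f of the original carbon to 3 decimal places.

α − 1 = ε/1000 = -0.0287
(δ_res + 1000)/(δ₀ + 1000) = (10.8 + 1000)/(-0.4 + 1000) = 1010.8/999.6 = 1.011204
f = 1.011204^(1/-0.0287) = exp(ln(1.011204)/-0.0287) = exp(0.01114/-0.0287)
f = exp(-0.3882) = 0.6783

0.678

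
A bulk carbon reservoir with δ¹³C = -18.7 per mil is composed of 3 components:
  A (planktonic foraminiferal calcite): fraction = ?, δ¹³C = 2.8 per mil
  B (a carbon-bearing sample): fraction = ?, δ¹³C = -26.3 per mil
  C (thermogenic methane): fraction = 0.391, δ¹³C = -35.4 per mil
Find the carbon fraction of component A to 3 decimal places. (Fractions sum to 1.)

0.383

Let f_A and f_B be the unknown fractions; fractions sum to 1 so f_A + f_B = 0.609.
Mass balance: Σ fᵢ·δᵢ = δ_bulk ⇒ f_A·(2.8) + f_B·(-26.3) = -18.7 − (-13.841) = -4.859
Substitute f_B = 0.609 − f_A:
f_A·(2.8 − -26.3) = -4.859 − 0.609×(-26.3) = 11.158
f_A = 11.158 / 29.1 = 0.3834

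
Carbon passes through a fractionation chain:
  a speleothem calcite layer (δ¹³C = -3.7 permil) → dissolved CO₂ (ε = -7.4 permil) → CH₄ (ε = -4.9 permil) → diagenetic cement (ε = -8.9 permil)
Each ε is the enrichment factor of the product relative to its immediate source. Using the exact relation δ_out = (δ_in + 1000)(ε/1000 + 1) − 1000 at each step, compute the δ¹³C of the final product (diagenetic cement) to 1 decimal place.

step 1: δ = (-3.70 + 1000)·(-7.4/1000 + 1) − 1000 = -11.07 permil
step 2: δ = (-11.07 + 1000)·(-4.9/1000 + 1) − 1000 = -15.92 permil
step 3: δ = (-15.92 + 1000)·(-8.9/1000 + 1) − 1000 = -24.68 permil

-24.7 permil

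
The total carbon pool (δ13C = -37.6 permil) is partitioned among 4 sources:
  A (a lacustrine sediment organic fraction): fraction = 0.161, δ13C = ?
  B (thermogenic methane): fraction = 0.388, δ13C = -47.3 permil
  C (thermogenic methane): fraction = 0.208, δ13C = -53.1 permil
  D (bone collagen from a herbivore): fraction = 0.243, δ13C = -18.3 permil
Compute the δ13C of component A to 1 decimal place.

Isotope mass balance: δ_bulk = Σ fᵢ·δᵢ.
-37.6 = 0.161×δ_A + 0.388×(-47.3) + 0.208×(-53.1) + 0.243×(-18.3)
0.161·δ_A = -37.6 − (-33.844) = -3.756
δ_A = -3.756 / 0.161 = -23.33 permil

-23.3 permil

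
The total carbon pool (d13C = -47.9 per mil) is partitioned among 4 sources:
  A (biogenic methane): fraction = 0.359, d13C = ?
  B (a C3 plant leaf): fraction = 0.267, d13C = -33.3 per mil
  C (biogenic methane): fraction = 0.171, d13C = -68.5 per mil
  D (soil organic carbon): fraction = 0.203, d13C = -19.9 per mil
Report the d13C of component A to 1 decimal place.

Isotope mass balance: δ_bulk = Σ fᵢ·δᵢ.
-47.9 = 0.359×δ_A + 0.267×(-33.3) + 0.171×(-68.5) + 0.203×(-19.9)
0.359·δ_A = -47.9 − (-24.644) = -23.256
δ_A = -23.256 / 0.359 = -64.78 per mil

-64.8 per mil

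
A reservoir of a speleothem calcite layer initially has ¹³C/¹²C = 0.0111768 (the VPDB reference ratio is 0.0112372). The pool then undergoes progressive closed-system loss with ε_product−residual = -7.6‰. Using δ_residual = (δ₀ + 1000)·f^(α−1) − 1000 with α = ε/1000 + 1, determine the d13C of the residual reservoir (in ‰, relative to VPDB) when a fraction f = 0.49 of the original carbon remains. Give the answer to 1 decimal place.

0.0‰

δ₀ = (0.0111768/0.0112372 − 1)×1000 = (0.994625 − 1)×1000 = -5.375‰
α − 1 = ε/1000 = -0.0076
f^(α−1) = 0.49^(-0.0076) = 1.005436
δ_res = (-5.375 + 1000) × 1.005436 − 1000 = 1000.032 − 1000 = 0.03‰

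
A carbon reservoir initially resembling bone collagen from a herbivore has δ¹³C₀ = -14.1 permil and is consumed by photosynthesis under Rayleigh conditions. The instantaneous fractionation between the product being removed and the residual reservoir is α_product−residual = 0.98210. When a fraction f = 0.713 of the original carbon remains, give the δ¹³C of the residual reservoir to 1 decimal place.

-8.1 permil

Rayleigh residual: δ_res = (δ₀ + 1000)·f^(α−1) − 1000
α − 1 = -0.01790
f^(α−1) = 0.713^(-0.01790) = 1.006073
δ_res = (-14.1 + 1000) × 1.006073 − 1000 = 991.888 − 1000 = -8.11 permil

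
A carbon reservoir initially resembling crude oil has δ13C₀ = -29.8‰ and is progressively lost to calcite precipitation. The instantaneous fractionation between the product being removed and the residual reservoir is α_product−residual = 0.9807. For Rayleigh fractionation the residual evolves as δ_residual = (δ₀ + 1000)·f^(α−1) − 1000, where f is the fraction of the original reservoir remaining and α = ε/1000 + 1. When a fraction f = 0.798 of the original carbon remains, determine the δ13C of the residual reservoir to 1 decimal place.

-25.6‰

Rayleigh residual: δ_res = (δ₀ + 1000)·f^(α−1) − 1000
α − 1 = -0.01930
f^(α−1) = 0.798^(-0.01930) = 1.004364
δ_res = (-29.8 + 1000) × 1.004364 − 1000 = 974.434 − 1000 = -25.57‰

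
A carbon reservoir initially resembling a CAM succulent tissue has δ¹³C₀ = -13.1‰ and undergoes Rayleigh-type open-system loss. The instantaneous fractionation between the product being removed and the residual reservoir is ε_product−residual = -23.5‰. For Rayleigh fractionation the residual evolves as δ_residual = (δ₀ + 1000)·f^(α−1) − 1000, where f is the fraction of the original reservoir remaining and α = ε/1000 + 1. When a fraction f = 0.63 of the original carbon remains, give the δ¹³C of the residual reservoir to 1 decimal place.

Rayleigh residual: δ_res = (δ₀ + 1000)·f^(α−1) − 1000
α = ε/1000 + 1 = 0.97650, so α − 1 = -0.02350
f^(α−1) = 0.63^(-0.02350) = 1.010917
δ_res = (-13.1 + 1000) × 1.010917 − 1000 = 997.674 − 1000 = -2.33‰

-2.3‰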